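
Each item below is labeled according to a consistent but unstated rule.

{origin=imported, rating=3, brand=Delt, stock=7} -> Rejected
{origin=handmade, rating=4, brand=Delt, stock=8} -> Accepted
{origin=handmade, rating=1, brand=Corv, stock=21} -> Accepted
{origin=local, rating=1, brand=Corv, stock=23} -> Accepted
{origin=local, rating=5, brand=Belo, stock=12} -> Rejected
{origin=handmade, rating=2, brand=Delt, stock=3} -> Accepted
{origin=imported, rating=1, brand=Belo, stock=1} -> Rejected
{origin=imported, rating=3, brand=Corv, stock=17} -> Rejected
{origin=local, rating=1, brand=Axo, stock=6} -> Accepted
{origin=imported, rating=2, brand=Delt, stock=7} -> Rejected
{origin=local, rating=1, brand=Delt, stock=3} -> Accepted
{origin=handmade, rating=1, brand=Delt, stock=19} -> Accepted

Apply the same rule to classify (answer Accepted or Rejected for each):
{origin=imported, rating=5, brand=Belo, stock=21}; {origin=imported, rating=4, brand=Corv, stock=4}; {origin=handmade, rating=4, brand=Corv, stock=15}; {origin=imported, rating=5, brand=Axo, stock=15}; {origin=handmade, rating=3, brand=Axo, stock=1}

Rejected, Rejected, Accepted, Rejected, Accepted

A rule that fits every label: origin is not imported AND rating ≤ 4 — true of each 'Accepted' example, false of each 'Rejected' one.
{origin=imported, rating=5, brand=Belo, stock=21}: Rejected (origin is imported, rating = 5).
{origin=imported, rating=4, brand=Corv, stock=4}: Rejected (origin is imported, rating = 4).
{origin=handmade, rating=4, brand=Corv, stock=15}: Accepted (origin is handmade, rating = 4).
{origin=imported, rating=5, brand=Axo, stock=15}: Rejected (origin is imported, rating = 5).
{origin=handmade, rating=3, brand=Axo, stock=1}: Accepted (origin is handmade, rating = 3).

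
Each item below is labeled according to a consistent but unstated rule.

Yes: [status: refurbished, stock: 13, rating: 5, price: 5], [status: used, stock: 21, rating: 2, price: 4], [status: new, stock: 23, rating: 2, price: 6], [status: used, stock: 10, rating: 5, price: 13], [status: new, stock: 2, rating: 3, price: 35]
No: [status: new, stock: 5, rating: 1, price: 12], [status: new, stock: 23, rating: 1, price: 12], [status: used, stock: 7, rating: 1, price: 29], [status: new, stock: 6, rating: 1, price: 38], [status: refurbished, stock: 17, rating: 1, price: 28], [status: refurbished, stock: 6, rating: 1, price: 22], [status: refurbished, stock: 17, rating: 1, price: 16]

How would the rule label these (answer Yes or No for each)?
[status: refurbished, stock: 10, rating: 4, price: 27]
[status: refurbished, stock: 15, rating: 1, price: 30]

Every 'Yes' example satisfies: rating ≥ 2. None of the 'No' examples do.

Yes, No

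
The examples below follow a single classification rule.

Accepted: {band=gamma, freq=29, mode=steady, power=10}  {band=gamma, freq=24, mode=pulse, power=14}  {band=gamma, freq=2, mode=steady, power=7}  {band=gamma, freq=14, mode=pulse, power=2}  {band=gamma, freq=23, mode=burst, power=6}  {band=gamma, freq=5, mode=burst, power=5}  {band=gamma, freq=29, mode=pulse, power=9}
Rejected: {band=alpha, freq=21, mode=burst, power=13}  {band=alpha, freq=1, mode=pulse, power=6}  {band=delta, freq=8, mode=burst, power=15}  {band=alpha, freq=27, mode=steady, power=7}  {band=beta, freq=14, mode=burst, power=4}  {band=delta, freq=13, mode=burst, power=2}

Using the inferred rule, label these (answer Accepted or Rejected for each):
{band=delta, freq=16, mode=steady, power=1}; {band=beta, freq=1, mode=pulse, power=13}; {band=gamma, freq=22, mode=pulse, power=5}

Rejected, Rejected, Accepted

The simplest hypothesis consistent with all the labels is: band is gamma.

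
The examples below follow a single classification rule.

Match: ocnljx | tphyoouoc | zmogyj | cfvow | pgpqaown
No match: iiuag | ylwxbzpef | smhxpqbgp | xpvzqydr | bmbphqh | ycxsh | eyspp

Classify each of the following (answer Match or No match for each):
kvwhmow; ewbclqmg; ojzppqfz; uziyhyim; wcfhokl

Match, No match, Match, No match, Match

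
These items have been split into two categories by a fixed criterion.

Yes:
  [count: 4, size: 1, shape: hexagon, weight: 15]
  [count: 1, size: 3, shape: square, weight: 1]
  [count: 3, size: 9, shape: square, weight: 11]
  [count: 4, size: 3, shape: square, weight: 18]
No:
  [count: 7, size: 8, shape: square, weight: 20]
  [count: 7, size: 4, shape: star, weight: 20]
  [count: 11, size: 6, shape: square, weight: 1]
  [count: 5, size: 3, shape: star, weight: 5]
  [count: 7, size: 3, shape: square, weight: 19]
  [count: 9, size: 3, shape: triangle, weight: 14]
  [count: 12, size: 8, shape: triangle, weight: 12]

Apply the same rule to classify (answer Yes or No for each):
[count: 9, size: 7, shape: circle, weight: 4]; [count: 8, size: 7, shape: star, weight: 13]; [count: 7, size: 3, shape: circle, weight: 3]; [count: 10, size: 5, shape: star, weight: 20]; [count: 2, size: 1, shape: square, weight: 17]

The classifier is using: count ≤ 4.
[count: 9, size: 7, shape: circle, weight: 4]: No (count = 9). [count: 8, size: 7, shape: star, weight: 13]: No (count = 8). [count: 7, size: 3, shape: circle, weight: 3]: No (count = 7). [count: 10, size: 5, shape: star, weight: 20]: No (count = 10). [count: 2, size: 1, shape: square, weight: 17]: Yes (count = 2).

No, No, No, No, Yes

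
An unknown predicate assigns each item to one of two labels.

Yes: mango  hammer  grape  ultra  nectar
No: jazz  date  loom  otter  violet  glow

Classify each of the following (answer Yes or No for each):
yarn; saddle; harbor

The rule appears to be: length ≥ 5 AND contains 'a'.

No, Yes, Yes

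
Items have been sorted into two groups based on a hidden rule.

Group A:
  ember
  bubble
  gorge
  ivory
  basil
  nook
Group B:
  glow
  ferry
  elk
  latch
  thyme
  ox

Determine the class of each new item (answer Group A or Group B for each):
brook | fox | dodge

'Group A' ⟺ has ≥ 2 vowels.
brook: 2 vowels, meets the rule → Group A.
fox: 1 vowel, fails the rule → Group B.
dodge: 2 vowels, meets the rule → Group A.

Group A, Group B, Group A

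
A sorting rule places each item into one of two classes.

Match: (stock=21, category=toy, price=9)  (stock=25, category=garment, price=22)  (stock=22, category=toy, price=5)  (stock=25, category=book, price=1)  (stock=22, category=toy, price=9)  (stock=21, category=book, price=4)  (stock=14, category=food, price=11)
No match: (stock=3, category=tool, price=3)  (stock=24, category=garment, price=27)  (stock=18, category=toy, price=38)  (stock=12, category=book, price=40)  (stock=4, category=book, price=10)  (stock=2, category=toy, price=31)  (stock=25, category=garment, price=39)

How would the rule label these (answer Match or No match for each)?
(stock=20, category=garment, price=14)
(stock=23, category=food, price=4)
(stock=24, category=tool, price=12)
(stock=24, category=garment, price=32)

The pattern is that an item is 'Match' exactly when: stock ≥ 12 AND price ≤ 22.
(stock=20, category=garment, price=14): Match (stock = 20, price = 14). (stock=23, category=food, price=4): Match (stock = 23, price = 4). (stock=24, category=tool, price=12): Match (stock = 24, price = 12). (stock=24, category=garment, price=32): No match (stock = 24, price = 32).

Match, Match, Match, No match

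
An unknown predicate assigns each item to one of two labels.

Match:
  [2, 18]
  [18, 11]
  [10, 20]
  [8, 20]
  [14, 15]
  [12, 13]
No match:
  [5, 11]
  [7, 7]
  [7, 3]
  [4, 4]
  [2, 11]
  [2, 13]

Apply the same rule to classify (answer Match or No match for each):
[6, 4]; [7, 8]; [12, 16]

No match, No match, Match

All 'Match' examples share one property — sum ≥ 20 — and every 'No match' example lacks it.
[6, 4] → 6+4 = 10 → No match.
[7, 8] → 7+8 = 15 → No match.
[12, 16] → 12+16 = 28 → Match.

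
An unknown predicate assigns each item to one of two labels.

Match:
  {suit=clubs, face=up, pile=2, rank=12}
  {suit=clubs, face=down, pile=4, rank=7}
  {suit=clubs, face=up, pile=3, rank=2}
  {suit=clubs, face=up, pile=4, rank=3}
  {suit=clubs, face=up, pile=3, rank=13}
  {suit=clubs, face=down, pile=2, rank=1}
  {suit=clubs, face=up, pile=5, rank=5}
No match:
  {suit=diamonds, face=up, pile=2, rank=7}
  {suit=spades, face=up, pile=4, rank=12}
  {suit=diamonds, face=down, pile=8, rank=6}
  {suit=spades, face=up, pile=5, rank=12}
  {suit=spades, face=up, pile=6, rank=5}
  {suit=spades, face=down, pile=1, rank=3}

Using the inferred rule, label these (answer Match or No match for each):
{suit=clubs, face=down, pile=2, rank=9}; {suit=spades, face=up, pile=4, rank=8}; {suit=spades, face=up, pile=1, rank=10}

Match, No match, No match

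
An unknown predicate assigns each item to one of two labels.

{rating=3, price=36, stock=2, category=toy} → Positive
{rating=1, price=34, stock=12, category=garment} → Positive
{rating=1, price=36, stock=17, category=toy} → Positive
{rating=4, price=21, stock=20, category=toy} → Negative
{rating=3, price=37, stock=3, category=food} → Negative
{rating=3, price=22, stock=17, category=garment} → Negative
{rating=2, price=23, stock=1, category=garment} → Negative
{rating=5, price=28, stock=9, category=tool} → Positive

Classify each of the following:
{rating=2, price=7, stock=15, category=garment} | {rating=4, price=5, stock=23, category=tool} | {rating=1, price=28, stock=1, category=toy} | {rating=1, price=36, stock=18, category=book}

Negative, Negative, Positive, Positive

A rule that fits every label: price ≥ 28 AND price ≤ 36 — true of each 'Positive' example, false of each 'Negative' one.
{rating=2, price=7, stock=15, category=garment} → price = 7 → Negative.
{rating=4, price=5, stock=23, category=tool} → price = 5 → Negative.
{rating=1, price=28, stock=1, category=toy} → price = 28 → Positive.
{rating=1, price=36, stock=18, category=book} → price = 36 → Positive.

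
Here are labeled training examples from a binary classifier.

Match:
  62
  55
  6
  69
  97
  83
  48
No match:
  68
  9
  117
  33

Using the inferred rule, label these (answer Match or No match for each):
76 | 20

Comparing the two groups points to one rule — ≡ 6 (mod 7).
Match: 76, since 76 mod 7 = 6. Match: 20, since 20 mod 7 = 6.

Match, Match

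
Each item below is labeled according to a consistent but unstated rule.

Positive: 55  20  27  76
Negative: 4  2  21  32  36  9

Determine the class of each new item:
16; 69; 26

Rule: ≡ 6 (mod 7). This holds for each 'Positive' example and fails for each 'Negative' one.
16: Negative (16 mod 7 = 2).
69: Positive (69 mod 7 = 6).
26: Negative (26 mod 7 = 5).

Negative, Positive, Negative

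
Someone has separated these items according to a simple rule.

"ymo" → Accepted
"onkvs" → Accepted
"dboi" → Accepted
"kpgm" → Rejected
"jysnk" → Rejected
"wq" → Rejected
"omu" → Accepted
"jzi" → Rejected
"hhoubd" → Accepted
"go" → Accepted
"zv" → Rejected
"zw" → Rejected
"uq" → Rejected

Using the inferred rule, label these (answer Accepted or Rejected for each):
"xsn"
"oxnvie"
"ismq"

Looking at the examples, the only property every 'Accepted' case has and every 'Rejected' case lacks is: contains 'o'.
Rejected: "xsn", since no 'o'.
Accepted: "oxnvie", since has 'o'.
Rejected: "ismq", since no 'o'.

Rejected, Accepted, Rejected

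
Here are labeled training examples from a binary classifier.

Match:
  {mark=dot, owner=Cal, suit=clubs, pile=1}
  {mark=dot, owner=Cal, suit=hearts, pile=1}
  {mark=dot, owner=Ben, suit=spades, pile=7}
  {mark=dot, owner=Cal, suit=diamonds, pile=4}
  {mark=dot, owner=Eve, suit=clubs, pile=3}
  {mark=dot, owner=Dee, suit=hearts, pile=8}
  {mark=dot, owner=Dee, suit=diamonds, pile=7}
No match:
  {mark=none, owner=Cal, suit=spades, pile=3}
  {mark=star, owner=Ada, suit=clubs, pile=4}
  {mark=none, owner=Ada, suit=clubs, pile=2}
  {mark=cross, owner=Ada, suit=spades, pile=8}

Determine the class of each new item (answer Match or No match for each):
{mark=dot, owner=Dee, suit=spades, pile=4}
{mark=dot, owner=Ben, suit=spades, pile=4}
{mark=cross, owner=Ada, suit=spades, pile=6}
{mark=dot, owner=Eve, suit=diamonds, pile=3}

Match, Match, No match, Match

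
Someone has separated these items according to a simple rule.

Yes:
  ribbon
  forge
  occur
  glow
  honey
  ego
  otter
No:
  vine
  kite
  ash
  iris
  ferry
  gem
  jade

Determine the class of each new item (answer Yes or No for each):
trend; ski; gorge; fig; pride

Every 'Yes' example satisfies: contains 'o'. None of the 'No' examples do.
trend: no 'o' — does not satisfy this, so No.
ski: no 'o' — does not satisfy this, so No.
gorge: has 'o' — checks out, so Yes.
fig: no 'o' — does not satisfy this, so No.
pride: no 'o' — does not satisfy this, so No.

No, No, Yes, No, No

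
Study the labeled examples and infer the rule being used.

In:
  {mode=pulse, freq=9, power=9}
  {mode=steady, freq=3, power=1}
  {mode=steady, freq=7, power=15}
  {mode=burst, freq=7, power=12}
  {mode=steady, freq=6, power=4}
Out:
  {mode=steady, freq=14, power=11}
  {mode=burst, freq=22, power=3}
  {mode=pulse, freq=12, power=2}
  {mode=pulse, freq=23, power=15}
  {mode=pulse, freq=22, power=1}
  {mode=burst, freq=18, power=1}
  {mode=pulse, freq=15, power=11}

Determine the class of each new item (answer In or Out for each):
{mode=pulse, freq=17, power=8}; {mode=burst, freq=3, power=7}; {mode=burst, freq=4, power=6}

Out, In, In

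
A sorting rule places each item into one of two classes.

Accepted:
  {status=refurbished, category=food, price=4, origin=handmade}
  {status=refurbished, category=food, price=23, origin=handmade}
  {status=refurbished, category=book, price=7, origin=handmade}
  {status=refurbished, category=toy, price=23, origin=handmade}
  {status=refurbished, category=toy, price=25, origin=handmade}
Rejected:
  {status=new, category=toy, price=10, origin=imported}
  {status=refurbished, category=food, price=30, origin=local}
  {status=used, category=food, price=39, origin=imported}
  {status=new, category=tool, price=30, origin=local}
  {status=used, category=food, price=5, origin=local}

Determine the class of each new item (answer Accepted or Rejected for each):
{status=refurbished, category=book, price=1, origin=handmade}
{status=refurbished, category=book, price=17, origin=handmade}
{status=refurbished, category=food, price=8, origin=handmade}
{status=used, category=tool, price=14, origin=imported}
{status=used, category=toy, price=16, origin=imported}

Accepted, Accepted, Accepted, Rejected, Rejected

The rule appears to be: origin is handmade.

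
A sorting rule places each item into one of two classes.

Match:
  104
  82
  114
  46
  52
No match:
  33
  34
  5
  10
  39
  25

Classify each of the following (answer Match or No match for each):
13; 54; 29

One predicate separates the groups cleanly: at least 46.
No match: 13, since 13 < 46.
Match: 54, since 54 ≥ 46.
No match: 29, since 29 < 46.

No match, Match, No match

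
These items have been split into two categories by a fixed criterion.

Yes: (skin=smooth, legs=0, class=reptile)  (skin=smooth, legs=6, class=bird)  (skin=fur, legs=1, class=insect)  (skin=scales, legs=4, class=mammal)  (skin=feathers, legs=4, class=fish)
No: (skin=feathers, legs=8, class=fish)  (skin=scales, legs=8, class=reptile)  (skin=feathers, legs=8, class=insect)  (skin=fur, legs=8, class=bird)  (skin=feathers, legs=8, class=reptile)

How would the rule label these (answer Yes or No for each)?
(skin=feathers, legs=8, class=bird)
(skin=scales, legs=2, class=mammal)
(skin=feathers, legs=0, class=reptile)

The classifier is using: legs ≤ 6.

No, Yes, Yes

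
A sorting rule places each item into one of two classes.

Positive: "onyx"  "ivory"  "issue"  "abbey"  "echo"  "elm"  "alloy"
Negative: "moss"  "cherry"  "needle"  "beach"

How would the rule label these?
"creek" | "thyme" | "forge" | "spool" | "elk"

Looking at the examples, the only property every 'Positive' case has and every 'Negative' case lacks is: starts with a vowel.
"creek": Negative (starts with 'c').
"thyme": Negative (starts with 't').
"forge": Negative (starts with 'f').
"spool": Negative (starts with 's').
"elk": Positive (starts with 'e').

Negative, Negative, Negative, Negative, Positive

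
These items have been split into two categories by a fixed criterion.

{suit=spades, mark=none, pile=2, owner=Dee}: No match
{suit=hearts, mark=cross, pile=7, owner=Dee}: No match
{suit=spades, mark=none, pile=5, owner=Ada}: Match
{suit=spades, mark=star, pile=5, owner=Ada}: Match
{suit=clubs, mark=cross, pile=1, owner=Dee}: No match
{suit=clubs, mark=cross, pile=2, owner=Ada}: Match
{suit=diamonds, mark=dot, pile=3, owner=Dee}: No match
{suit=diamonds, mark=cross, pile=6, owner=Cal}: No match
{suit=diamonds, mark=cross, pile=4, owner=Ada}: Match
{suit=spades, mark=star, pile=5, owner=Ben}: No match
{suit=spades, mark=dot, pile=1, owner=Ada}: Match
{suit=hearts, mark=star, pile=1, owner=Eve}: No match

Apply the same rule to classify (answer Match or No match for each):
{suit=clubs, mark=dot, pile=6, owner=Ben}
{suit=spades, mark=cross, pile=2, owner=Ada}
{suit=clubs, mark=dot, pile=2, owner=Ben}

No match, Match, No match

Comparing the two groups points to one rule — owner is Ada.
{suit=clubs, mark=dot, pile=6, owner=Ben}: owner is Ben, does not satisfy this → No match. {suit=spades, mark=cross, pile=2, owner=Ada}: owner is Ada, satisfies this → Match. {suit=clubs, mark=dot, pile=2, owner=Ben}: owner is Ben, does not satisfy this → No match.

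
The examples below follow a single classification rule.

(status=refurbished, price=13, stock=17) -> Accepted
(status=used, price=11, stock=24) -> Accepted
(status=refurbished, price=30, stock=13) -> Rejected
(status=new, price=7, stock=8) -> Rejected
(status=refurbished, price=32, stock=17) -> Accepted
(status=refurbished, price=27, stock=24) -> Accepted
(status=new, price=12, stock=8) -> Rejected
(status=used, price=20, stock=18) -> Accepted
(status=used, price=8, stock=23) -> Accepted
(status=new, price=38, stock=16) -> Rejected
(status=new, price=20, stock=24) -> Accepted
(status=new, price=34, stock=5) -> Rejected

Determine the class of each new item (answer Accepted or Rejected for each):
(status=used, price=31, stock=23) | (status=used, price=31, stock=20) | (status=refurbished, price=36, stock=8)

The distinguishing property — stock ≥ 17 — holds for all the 'Accepted' cases and none of the 'Rejected' cases.
(status=used, price=31, stock=23): Accepted (stock = 23). (status=used, price=31, stock=20): Accepted (stock = 20). (status=refurbished, price=36, stock=8): Rejected (stock = 8).

Accepted, Accepted, Rejected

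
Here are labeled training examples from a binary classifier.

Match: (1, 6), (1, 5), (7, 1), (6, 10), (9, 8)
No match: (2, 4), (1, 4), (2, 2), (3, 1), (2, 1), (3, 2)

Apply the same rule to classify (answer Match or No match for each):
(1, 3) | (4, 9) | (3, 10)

No match, Match, Match

The classifier is using: max ≥ 5.
(1, 3) → max 3 → No match. (4, 9) → max 9 → Match. (3, 10) → max 10 → Match.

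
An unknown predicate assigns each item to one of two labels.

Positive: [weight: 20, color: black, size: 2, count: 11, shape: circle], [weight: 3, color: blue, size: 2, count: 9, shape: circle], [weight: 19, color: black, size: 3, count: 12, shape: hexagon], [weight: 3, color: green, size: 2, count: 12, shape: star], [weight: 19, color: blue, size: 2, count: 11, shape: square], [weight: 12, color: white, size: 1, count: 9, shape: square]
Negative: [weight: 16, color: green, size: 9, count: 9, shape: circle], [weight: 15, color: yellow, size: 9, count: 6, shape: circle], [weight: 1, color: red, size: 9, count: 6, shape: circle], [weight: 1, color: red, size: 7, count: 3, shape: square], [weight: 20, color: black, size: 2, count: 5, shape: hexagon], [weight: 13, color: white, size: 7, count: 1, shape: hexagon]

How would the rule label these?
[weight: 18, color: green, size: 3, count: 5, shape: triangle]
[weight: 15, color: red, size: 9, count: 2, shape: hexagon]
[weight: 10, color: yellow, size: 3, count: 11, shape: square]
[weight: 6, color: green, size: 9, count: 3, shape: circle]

A rule that fits every label: count ≥ 6 AND size ≤ 3 — true of each 'Positive' example, false of each 'Negative' one.
[weight: 18, color: green, size: 3, count: 5, shape: triangle] → count = 5, size = 3 → Negative.
[weight: 15, color: red, size: 9, count: 2, shape: hexagon] → count = 2, size = 9 → Negative.
[weight: 10, color: yellow, size: 3, count: 11, shape: square] → count = 11, size = 3 → Positive.
[weight: 6, color: green, size: 9, count: 3, shape: circle] → count = 3, size = 9 → Negative.

Negative, Negative, Positive, Negative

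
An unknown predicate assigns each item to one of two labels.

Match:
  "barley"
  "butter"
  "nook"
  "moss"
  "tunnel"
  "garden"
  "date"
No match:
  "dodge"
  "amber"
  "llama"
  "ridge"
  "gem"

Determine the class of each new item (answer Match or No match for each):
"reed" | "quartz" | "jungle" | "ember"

Match, Match, Match, No match

The classifier is using: even length.
"reed" → length 4 → Match.
"quartz" → length 6 → Match.
"jungle" → length 6 → Match.
"ember" → length 5 → No match.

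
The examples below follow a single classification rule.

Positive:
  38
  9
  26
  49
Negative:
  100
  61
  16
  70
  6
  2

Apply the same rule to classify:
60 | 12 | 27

Negative, Negative, Positive

The rule appears to be: digit sum ≥ 8.
60 — digit sum 6+0 = 6, hence Negative. 12 — digit sum 1+2 = 3, hence Negative. 27 — digit sum 2+7 = 9, hence Positive.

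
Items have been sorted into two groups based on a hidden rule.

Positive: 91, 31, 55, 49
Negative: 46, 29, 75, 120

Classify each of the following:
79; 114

Positive, Negative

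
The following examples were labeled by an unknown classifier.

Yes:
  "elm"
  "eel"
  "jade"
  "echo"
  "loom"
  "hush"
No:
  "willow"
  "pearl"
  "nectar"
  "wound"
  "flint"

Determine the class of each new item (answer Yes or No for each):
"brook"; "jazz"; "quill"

No, Yes, No

Every 'Yes' example satisfies: length ≤ 4. None of the 'No' examples do.
"brook": length 5 — does not satisfy this, so No. "jazz": length 4 — matches, so Yes. "quill": length 5 — does not satisfy this, so No.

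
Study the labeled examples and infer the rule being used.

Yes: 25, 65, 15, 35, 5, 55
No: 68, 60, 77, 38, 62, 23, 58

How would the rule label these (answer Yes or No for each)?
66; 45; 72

All 'Yes' examples share one property — ends in digit 5 — and every 'No' example lacks it.
66: last digit 6, doesn't match → No. 45: last digit 5, passes → Yes. 72: last digit 2, doesn't match → No.

No, Yes, No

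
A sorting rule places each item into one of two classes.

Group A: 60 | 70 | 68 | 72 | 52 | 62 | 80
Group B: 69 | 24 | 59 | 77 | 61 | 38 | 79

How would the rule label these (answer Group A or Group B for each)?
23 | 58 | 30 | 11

Rule: even AND at least 52. This holds for each 'Group A' example and fails for each 'Group B' one.
Group B: 23, since 23 is odd, 23 < 52. Group A: 58, since 58 is even, 58 ≥ 52. Group B: 30, since 30 is even, 30 < 52. Group B: 11, since 11 is odd, 11 < 52.

Group B, Group A, Group B, Group B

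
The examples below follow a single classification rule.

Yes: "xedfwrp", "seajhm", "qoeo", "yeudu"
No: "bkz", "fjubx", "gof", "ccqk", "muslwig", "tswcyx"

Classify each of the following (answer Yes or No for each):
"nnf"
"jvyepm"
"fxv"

No, Yes, No

A rule that fits every label: contains 'e' — true of each 'Yes' example, false of each 'No' one.
No: "nnf", since no 'e'.
Yes: "jvyepm", since has 'e'.
No: "fxv", since no 'e'.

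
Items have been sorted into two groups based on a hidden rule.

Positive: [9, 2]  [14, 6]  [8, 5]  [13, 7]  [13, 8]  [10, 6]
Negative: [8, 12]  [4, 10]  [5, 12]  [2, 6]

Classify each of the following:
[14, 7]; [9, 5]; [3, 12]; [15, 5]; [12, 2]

Positive, Positive, Negative, Positive, Positive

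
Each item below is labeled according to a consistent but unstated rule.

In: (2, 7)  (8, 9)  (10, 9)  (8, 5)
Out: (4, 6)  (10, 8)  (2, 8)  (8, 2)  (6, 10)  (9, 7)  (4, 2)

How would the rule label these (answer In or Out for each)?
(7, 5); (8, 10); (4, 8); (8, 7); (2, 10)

All 'In' examples share one property — sum is odd — and every 'Out' example lacks it.

Out, Out, Out, In, Out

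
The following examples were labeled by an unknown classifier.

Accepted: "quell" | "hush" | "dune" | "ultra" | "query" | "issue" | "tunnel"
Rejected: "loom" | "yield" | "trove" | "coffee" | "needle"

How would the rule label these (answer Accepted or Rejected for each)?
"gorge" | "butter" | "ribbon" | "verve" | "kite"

A rule that fits every label: contains 'u' — true of each 'Accepted' example, false of each 'Rejected' one.
"gorge": no 'u' — fails the rule, so Rejected.
"butter": has 'u' — meets the rule, so Accepted.
"ribbon": no 'u' — fails the rule, so Rejected.
"verve": no 'u' — fails the rule, so Rejected.
"kite": no 'u' — fails the rule, so Rejected.

Rejected, Accepted, Rejected, Rejected, Rejected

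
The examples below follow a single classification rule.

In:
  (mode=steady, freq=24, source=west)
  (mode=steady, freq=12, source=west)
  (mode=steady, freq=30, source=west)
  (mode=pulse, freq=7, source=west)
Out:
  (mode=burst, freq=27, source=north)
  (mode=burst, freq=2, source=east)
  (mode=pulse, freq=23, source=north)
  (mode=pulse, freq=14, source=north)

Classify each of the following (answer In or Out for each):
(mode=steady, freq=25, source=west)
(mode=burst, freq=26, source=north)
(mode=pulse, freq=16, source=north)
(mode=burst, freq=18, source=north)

In, Out, Out, Out

Rule: source is west. This holds for each 'In' example and fails for each 'Out' one.
(mode=steady, freq=25, source=west) → source is west → In.
(mode=burst, freq=26, source=north) → source is north → Out.
(mode=pulse, freq=16, source=north) → source is north → Out.
(mode=burst, freq=18, source=north) → source is north → Out.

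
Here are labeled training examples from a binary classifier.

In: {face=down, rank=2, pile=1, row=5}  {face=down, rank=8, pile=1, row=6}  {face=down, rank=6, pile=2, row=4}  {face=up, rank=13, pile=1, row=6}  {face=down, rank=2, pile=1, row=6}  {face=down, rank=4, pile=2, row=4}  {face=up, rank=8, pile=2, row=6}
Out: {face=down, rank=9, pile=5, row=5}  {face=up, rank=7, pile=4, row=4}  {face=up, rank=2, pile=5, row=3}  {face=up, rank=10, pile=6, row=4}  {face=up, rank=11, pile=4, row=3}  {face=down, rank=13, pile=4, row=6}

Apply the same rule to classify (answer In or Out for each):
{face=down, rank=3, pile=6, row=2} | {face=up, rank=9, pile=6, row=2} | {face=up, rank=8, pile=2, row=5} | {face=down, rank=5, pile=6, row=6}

Out, Out, In, Out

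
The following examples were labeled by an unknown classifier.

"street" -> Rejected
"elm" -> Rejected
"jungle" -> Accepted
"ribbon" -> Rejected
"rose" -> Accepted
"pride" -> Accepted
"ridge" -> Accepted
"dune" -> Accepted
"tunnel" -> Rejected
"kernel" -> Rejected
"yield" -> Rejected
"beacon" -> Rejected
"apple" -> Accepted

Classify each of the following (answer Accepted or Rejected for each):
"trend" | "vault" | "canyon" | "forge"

The rule appears to be: ends with 'e'.
"trend" — ends with 'd', hence Rejected.
"vault" — ends with 't', hence Rejected.
"canyon" — ends with 'n', hence Rejected.
"forge" — ends with 'e', hence Accepted.

Rejected, Rejected, Rejected, Accepted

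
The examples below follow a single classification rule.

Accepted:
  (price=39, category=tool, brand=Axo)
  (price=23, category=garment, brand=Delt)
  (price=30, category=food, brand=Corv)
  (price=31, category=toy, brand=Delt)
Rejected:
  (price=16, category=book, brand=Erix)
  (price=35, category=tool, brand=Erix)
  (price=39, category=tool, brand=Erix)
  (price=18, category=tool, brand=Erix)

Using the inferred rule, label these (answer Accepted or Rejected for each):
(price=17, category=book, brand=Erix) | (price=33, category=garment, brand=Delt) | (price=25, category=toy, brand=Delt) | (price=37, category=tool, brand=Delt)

Looking at the examples, the only property every 'Accepted' case has and every 'Rejected' case lacks is: brand is not Erix.
(price=17, category=book, brand=Erix): brand is Erix — fails this test, so Rejected.
(price=33, category=garment, brand=Delt): brand is Delt — checks out, so Accepted.
(price=25, category=toy, brand=Delt): brand is Delt — checks out, so Accepted.
(price=37, category=tool, brand=Delt): brand is Delt — checks out, so Accepted.

Rejected, Accepted, Accepted, Accepted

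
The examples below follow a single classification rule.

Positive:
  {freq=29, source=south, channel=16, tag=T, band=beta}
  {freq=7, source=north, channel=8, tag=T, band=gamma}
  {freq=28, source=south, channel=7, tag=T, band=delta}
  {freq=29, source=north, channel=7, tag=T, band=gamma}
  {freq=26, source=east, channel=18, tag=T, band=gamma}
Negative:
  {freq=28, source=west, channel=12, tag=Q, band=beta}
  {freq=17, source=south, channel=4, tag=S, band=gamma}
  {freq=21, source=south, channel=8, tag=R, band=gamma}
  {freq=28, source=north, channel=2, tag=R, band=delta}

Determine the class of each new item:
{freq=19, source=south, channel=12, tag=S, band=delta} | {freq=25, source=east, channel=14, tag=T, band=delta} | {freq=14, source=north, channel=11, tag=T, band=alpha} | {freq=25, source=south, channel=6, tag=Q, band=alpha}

The pattern is that an item is 'Positive' exactly when: tag is T.

Negative, Positive, Positive, Negative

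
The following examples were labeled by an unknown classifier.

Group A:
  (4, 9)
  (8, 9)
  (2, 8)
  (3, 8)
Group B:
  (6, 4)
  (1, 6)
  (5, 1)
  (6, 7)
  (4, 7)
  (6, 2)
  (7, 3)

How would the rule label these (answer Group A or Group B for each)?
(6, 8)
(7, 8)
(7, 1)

Group A, Group A, Group B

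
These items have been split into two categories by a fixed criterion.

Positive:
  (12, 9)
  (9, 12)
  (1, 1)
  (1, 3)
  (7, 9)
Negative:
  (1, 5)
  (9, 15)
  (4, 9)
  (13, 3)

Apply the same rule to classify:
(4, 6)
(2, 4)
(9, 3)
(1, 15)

Positive, Positive, Negative, Negative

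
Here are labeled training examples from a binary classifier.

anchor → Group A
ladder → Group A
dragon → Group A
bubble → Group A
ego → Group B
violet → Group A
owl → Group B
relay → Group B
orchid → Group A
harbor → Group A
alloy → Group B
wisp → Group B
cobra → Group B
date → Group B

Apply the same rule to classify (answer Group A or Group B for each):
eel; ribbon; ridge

Group B, Group A, Group B

The rule appears to be: length 6.
eel: length 3, doesn't qualify → Group B.
ribbon: length 6, qualifies → Group A.
ridge: length 5, doesn't qualify → Group B.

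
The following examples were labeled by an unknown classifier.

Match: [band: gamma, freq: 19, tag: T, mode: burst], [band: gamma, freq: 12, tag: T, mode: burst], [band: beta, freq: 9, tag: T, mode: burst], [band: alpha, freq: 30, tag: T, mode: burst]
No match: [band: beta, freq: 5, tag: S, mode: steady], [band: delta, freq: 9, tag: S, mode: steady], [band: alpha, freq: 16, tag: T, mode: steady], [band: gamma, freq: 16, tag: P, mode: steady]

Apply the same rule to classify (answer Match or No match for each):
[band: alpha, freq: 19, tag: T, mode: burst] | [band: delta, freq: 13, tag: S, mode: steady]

Every 'Match' example satisfies: mode is burst. None of the 'No match' examples do.
[band: alpha, freq: 19, tag: T, mode: burst]: mode is burst, has this property → Match. [band: delta, freq: 13, tag: S, mode: steady]: mode is steady, doesn't qualify → No match.

Match, No match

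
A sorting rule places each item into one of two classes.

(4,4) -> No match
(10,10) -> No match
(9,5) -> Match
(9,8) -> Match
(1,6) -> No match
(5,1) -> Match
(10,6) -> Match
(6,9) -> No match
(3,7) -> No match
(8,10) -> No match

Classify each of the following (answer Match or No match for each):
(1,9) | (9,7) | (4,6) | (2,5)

Comparing the two groups points to one rule — first > second.
(1,9): 1 < 9 — lacks this property, so No match.
(9,7): 9 > 7 — has this property, so Match.
(4,6): 4 < 6 — lacks this property, so No match.
(2,5): 2 < 5 — lacks this property, so No match.

No match, Match, No match, No match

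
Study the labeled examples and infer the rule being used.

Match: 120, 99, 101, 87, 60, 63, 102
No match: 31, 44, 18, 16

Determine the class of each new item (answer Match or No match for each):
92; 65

Match, Match

The pattern is that an item is 'Match' exactly when: at least 60.
92 → 92 ≥ 60 → Match.
65 → 65 ≥ 60 → Match.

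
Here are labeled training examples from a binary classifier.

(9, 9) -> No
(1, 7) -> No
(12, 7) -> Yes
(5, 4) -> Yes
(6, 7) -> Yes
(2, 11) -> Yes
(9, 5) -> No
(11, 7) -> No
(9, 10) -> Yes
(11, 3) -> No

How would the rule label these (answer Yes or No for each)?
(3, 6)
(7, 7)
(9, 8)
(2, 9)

Yes, No, Yes, Yes

Every 'Yes' example satisfies: sum is odd. None of the 'No' examples do.
Yes: (3, 6), since 3+6 = 9.
No: (7, 7), since 7+7 = 14.
Yes: (9, 8), since 9+8 = 17.
Yes: (2, 9), since 2+9 = 11.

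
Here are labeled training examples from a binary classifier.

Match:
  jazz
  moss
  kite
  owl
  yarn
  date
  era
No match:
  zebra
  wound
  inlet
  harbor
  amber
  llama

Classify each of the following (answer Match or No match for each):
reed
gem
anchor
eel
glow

Match, Match, No match, Match, Match

One predicate separates the groups cleanly: length ≤ 4.
reed: length 4 — checks out, so Match.
gem: length 3 — checks out, so Match.
anchor: length 6 — does not satisfy this, so No match.
eel: length 3 — checks out, so Match.
glow: length 4 — checks out, so Match.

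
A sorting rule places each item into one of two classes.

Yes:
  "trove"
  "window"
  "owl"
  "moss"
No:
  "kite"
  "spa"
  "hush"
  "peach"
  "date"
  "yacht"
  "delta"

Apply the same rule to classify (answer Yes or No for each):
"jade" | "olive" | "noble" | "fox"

Checking candidate rules against both groups, what survives is: contains 'o'.

No, Yes, Yes, Yes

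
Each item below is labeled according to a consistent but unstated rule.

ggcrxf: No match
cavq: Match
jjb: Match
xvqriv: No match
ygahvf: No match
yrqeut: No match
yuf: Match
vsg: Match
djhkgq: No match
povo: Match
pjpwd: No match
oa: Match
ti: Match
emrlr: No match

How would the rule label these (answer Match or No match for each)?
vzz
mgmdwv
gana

Rule: length ≤ 4. This holds for each 'Match' example and fails for each 'No match' one.
vzz: Match (length 3).
mgmdwv: No match (length 6).
gana: Match (length 4).

Match, No match, Match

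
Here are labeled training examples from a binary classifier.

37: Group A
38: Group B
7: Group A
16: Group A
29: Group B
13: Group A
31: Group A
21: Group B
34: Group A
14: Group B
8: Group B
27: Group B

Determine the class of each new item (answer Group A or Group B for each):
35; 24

Group B, Group B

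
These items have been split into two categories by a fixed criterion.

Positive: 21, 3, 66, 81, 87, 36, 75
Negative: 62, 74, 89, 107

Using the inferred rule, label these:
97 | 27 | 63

Negative, Positive, Positive

All 'Positive' examples share one property — multiple of 3 — and every 'Negative' example lacks it.
97: Negative (97 = 3·32 + 1).
27: Positive (27 = 3·9).
63: Positive (63 = 3·21).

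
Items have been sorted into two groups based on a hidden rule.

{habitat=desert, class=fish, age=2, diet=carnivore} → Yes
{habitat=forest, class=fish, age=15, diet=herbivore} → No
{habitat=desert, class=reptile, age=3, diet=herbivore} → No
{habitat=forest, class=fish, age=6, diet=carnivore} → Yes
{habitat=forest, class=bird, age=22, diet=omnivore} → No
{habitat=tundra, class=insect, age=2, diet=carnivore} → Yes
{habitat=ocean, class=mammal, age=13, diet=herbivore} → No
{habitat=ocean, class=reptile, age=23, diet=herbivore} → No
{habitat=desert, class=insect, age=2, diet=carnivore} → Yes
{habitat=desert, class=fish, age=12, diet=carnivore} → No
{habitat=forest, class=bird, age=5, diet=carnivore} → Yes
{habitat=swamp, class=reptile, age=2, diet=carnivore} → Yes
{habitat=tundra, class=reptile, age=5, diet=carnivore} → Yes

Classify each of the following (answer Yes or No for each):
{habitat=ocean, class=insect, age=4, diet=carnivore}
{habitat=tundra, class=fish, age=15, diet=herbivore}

All 'Yes' examples share one property — diet is carnivore AND age ≤ 6 — and every 'No' example lacks it.
{habitat=ocean, class=insect, age=4, diet=carnivore}: Yes (diet is carnivore, age = 4).
{habitat=tundra, class=fish, age=15, diet=herbivore}: No (diet is herbivore, age = 15).

Yes, No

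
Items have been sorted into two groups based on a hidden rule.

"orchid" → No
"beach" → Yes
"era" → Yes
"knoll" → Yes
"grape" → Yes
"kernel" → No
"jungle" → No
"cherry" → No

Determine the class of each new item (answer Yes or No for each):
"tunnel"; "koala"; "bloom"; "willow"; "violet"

No, Yes, Yes, No, No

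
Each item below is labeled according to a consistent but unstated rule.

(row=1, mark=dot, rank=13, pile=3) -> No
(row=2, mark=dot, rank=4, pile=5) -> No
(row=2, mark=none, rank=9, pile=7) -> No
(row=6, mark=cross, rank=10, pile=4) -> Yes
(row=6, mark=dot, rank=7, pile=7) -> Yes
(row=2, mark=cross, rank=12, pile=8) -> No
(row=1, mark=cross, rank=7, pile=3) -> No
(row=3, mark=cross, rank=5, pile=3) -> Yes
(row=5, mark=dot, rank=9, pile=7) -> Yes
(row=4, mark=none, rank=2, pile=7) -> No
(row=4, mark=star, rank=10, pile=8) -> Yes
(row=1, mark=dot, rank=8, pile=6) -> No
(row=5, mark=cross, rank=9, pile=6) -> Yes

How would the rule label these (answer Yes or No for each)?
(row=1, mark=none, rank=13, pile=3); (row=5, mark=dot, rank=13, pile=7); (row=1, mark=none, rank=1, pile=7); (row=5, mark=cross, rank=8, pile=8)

No, Yes, No, Yes

The common property of the 'Yes' items is: rank ≥ 4 AND row ≥ 3. No 'No' item has it.
(row=1, mark=none, rank=13, pile=3): rank = 13, row = 1 — fails the rule, so No. (row=5, mark=dot, rank=13, pile=7): rank = 13, row = 5 — meets the rule, so Yes. (row=1, mark=none, rank=1, pile=7): rank = 1, row = 1 — fails the rule, so No. (row=5, mark=cross, rank=8, pile=8): rank = 8, row = 5 — meets the rule, so Yes.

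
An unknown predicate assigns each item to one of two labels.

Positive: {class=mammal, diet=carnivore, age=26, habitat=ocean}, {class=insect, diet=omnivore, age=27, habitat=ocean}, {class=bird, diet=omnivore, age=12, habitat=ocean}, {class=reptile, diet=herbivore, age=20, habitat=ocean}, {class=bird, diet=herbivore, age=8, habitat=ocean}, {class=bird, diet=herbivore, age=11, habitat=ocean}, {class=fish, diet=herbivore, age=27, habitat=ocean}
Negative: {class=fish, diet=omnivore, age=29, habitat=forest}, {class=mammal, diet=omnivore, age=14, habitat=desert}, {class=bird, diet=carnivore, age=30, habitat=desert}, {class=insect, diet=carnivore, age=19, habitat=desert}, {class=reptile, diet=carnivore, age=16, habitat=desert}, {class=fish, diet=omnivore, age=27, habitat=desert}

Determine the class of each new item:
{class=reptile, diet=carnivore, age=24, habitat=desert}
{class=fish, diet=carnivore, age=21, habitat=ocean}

The common property of the 'Positive' items is: habitat is ocean. No 'Negative' item has it.

Negative, Positive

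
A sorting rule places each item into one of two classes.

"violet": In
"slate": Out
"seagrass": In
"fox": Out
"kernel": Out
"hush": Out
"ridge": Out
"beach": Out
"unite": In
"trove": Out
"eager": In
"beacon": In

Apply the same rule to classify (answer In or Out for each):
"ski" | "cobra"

Out, Out

The common property of the 'In' items is: has ≥ 3 vowels. No 'Out' item has it.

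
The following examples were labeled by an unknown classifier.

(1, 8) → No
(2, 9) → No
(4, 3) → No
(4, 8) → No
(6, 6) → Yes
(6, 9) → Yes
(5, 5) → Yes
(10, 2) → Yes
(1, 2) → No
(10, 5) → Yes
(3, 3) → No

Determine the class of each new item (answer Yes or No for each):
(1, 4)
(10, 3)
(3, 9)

No, Yes, No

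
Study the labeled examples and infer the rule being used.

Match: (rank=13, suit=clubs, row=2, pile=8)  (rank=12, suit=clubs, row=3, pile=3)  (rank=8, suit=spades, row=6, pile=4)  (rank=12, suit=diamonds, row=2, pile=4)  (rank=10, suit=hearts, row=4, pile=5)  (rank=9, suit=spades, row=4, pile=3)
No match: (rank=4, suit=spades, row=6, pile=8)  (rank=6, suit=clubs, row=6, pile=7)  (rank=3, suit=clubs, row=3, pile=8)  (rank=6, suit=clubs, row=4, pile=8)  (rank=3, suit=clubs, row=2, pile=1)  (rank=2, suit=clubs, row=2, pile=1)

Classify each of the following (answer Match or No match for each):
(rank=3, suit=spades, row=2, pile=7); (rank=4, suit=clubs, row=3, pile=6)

No match, No match

One predicate separates the groups cleanly: rank ≥ 8.
(rank=3, suit=spades, row=2, pile=7) — rank = 3, hence No match.
(rank=4, suit=clubs, row=3, pile=6) — rank = 4, hence No match.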